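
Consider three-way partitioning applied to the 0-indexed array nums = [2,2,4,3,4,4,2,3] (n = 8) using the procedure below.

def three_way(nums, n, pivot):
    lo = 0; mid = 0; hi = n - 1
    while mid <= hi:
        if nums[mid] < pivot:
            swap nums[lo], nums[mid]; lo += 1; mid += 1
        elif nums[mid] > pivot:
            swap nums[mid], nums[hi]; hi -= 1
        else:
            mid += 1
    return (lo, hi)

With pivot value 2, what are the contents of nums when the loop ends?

pivot = 2; lo=0, mid=0, hi=7
nums[mid]=2=2: mid=1
nums[mid]=2=2: mid=2
nums[mid]=4>2: swap nums[2],nums[7]; hi=6 → [2,2,3,3,4,4,2,4]
nums[mid]=3>2: swap nums[2],nums[6]; hi=5 → [2,2,2,3,4,4,3,4]
nums[mid]=2=2: mid=3
nums[mid]=3>2: swap nums[3],nums[5]; hi=4 → [2,2,2,4,4,3,3,4]
nums[mid]=4>2: swap nums[3],nums[4]; hi=3 → [2,2,2,4,4,3,3,4]
nums[mid]=4>2: swap nums[3],nums[3]; hi=2 → [2,2,2,4,4,3,3,4]
end: lo=0, hi=2; nums = [2,2,2,4,4,3,3,4]

[2,2,2,4,4,3,3,4]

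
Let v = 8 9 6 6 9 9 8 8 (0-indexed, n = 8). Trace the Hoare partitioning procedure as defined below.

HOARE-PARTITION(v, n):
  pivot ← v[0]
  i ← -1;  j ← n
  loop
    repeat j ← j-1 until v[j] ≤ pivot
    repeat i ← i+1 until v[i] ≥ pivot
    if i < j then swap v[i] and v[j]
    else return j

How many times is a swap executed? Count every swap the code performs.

2

pivot = v[0] = 8; i = -1, j = 8
j→7 (v[7]=8≤8), i→0 (v[0]=8≥8); i<j, swap → 8 9 6 6 9 9 8 8
j→6 (v[6]=8≤8), i→1 (v[1]=9≥8); i<j, swap → 8 8 6 6 9 9 9 8
j→3, i→4; i≥j, return j=3. v = 8 8 6 6 9 9 9 8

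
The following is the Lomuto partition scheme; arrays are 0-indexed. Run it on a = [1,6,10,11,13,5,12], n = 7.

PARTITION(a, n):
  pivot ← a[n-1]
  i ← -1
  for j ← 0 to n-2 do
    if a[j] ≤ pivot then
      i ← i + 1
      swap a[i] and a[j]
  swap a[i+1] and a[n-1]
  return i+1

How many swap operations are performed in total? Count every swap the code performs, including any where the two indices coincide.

6

pivot = a[6] = 12; i = -1
j=0: a[0]=1 ≤ 12 → i=0, swap a[0],a[0] (no change) → [1,6,10,11,13,5,12]
j=1: a[1]=6 ≤ 12 → i=1, swap a[1],a[1] (no change) → [1,6,10,11,13,5,12]
j=2: a[2]=10 ≤ 12 → i=2, swap a[2],a[2] (no change) → [1,6,10,11,13,5,12]
j=3: a[3]=11 ≤ 12 → i=3, swap a[3],a[3] (no change) → [1,6,10,11,13,5,12]
j=4: a[4]=13 > 12 → no swap
j=5: a[5]=5 ≤ 12 → i=4, swap a[4],a[5] → [1,6,10,11,5,13,12]
final swap a[5],a[6] → [1,6,10,11,5,12,13]; return 5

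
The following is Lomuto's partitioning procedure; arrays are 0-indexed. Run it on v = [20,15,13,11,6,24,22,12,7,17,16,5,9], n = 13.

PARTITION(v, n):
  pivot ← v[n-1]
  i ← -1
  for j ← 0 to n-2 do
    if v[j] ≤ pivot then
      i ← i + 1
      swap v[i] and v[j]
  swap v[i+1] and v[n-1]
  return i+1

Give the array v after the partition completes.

[6,7,5,9,20,24,22,12,15,17,16,13,11]

pivot = v[12] = 9; i = -1
j=0: v[0]=20 > 9 → no swap
j=1: v[1]=15 > 9 → no swap
j=2: v[2]=13 > 9 → no swap
j=3: v[3]=11 > 9 → no swap
j=4: v[4]=6 ≤ 9 → i=0, swap v[0],v[4] → [6,15,13,11,20,24,22,12,7,17,16,5,9]
j=5: v[5]=24 > 9 → no swap
j=6: v[6]=22 > 9 → no swap
j=7: v[7]=12 > 9 → no swap
j=8: v[8]=7 ≤ 9 → i=1, swap v[1],v[8] → [6,7,13,11,20,24,22,12,15,17,16,5,9]
j=9: v[9]=17 > 9 → no swap
j=10: v[10]=16 > 9 → no swap
j=11: v[11]=5 ≤ 9 → i=2, swap v[2],v[11] → [6,7,5,11,20,24,22,12,15,17,16,13,9]
final swap v[3],v[12] → [6,7,5,9,20,24,22,12,15,17,16,13,11]; return 3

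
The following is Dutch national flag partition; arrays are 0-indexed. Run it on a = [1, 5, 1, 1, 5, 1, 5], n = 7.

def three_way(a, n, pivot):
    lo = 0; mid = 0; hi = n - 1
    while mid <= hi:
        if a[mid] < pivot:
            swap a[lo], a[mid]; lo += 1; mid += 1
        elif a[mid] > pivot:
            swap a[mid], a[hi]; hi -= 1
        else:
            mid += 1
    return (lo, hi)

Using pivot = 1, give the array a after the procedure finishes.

pivot = 1; lo=0, mid=0, hi=6
a[mid]=1=1: mid=1
a[mid]=5>1: swap a[1],a[6]; hi=5 → [1, 5, 1, 1, 5, 1, 5]
a[mid]=5>1: swap a[1],a[5]; hi=4 → [1, 1, 1, 1, 5, 5, 5]
a[mid]=1=1: mid=2
a[mid]=1=1: mid=3
a[mid]=1=1: mid=4
a[mid]=5>1: swap a[4],a[4]; hi=3 → [1, 1, 1, 1, 5, 5, 5]
end: lo=0, hi=3; a = [1, 1, 1, 1, 5, 5, 5]

[1, 1, 1, 1, 5, 5, 5]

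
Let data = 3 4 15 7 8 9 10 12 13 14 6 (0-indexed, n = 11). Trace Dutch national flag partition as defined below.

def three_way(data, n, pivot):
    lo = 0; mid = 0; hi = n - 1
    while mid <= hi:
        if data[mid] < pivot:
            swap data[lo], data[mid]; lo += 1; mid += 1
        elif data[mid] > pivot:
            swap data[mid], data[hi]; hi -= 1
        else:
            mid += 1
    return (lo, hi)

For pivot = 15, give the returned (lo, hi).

lo=0 mid=0 hi=10
3<15: swap(0,0), lo=1 mid=1 ⇒ 3 4 15 7 8 9 10 12 13 14 6
4<15: swap(1,1), lo=2 mid=2 ⇒ 3 4 15 7 8 9 10 12 13 14 6
15=15: mid=3
7<15: swap(2,3), lo=3 mid=4 ⇒ 3 4 7 15 8 9 10 12 13 14 6
8<15: swap(3,4), lo=4 mid=5 ⇒ 3 4 7 8 15 9 10 12 13 14 6
9<15: swap(4,5), lo=5 mid=6 ⇒ 3 4 7 8 9 15 10 12 13 14 6
10<15: swap(5,6), lo=6 mid=7 ⇒ 3 4 7 8 9 10 15 12 13 14 6
12<15: swap(6,7), lo=7 mid=8 ⇒ 3 4 7 8 9 10 12 15 13 14 6
13<15: swap(7,8), lo=8 mid=9 ⇒ 3 4 7 8 9 10 12 13 15 14 6
14<15: swap(8,9), lo=9 mid=10 ⇒ 3 4 7 8 9 10 12 13 14 15 6
6<15: swap(9,10), lo=10 mid=11 ⇒ 3 4 7 8 9 10 12 13 14 6 15
done. lo=10 hi=10; data=3 4 7 8 9 10 12 13 14 6 15

(10, 10)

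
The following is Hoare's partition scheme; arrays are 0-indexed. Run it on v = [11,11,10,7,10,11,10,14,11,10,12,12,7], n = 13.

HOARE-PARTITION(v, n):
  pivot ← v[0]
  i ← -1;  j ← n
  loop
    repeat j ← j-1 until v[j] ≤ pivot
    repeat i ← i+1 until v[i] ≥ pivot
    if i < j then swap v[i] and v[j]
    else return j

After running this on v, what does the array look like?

[7,10,10,7,10,11,10,14,11,11,12,12,11]

pivot=11
j stops at 12 (7), i stops at 0 (11); swap ⇒ [7,11,10,7,10,11,10,14,11,10,12,12,11]
j stops at 9 (10), i stops at 1 (11); swap ⇒ [7,10,10,7,10,11,10,14,11,11,12,12,11]
j stops at 8 (11), i stops at 5 (11); swap ⇒ [7,10,10,7,10,11,10,14,11,11,12,12,11]
j stops at 6, i stops at 7; i≥j ⇒ return 6. v=[7,10,10,7,10,11,10,14,11,11,12,12,11]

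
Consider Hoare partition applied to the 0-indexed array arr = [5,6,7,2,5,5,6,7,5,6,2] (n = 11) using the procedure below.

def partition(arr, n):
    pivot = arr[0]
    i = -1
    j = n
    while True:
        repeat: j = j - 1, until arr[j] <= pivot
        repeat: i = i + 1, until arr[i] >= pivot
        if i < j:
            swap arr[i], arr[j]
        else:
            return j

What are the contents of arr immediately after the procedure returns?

pivot = arr[0] = 5; i = -1, j = 11
j→10 (arr[10]=2≤5), i→0 (arr[0]=5≥5); i<j, swap → [2,6,7,2,5,5,6,7,5,6,5]
j→8 (arr[8]=5≤5), i→1 (arr[1]=6≥5); i<j, swap → [2,5,7,2,5,5,6,7,6,6,5]
j→5 (arr[5]=5≤5), i→2 (arr[2]=7≥5); i<j, swap → [2,5,5,2,5,7,6,7,6,6,5]
j→4, i→4; i≥j, return j=4. arr = [2,5,5,2,5,7,6,7,6,6,5]

[2,5,5,2,5,7,6,7,6,6,5]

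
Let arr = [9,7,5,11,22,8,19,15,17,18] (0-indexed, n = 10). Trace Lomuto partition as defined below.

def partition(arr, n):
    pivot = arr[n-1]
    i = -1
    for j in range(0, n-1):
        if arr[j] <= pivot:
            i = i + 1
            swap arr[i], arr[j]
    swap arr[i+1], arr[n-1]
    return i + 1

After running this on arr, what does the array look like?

pivot = arr[9] = 18; i = -1
j=0: arr[0]=9 ≤ 18 → i=0, swap arr[0],arr[0] (no change) → [9,7,5,11,22,8,19,15,17,18]
j=1: arr[1]=7 ≤ 18 → i=1, swap arr[1],arr[1] (no change) → [9,7,5,11,22,8,19,15,17,18]
j=2: arr[2]=5 ≤ 18 → i=2, swap arr[2],arr[2] (no change) → [9,7,5,11,22,8,19,15,17,18]
j=3: arr[3]=11 ≤ 18 → i=3, swap arr[3],arr[3] (no change) → [9,7,5,11,22,8,19,15,17,18]
j=4: arr[4]=22 > 18 → no swap
j=5: arr[5]=8 ≤ 18 → i=4, swap arr[4],arr[5] → [9,7,5,11,8,22,19,15,17,18]
j=6: arr[6]=19 > 18 → no swap
j=7: arr[7]=15 ≤ 18 → i=5, swap arr[5],arr[7] → [9,7,5,11,8,15,19,22,17,18]
j=8: arr[8]=17 ≤ 18 → i=6, swap arr[6],arr[8] → [9,7,5,11,8,15,17,22,19,18]
final swap arr[7],arr[9] → [9,7,5,11,8,15,17,18,19,22]; return 7

[9,7,5,11,8,15,17,18,19,22]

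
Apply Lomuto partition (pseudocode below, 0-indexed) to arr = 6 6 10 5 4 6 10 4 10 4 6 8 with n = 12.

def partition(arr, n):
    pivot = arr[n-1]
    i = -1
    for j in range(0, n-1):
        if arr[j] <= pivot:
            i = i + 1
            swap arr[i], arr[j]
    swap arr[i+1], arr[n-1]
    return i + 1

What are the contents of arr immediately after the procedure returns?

6 6 5 4 6 4 4 6 8 10 10 10

pivot=8, i=-1
j=0: 6≤8, i=0, swap(0,0) ⇒ 6 6 10 5 4 6 10 4 10 4 6 8
j=1: 6≤8, i=1, swap(1,1) ⇒ 6 6 10 5 4 6 10 4 10 4 6 8
j=2: 10>8, skip
j=3: 5≤8, i=2, swap(2,3) ⇒ 6 6 5 10 4 6 10 4 10 4 6 8
j=4: 4≤8, i=3, swap(3,4) ⇒ 6 6 5 4 10 6 10 4 10 4 6 8
j=5: 6≤8, i=4, swap(4,5) ⇒ 6 6 5 4 6 10 10 4 10 4 6 8
j=6: 10>8, skip
j=7: 4≤8, i=5, swap(5,7) ⇒ 6 6 5 4 6 4 10 10 10 4 6 8
j=8: 10>8, skip
j=9: 4≤8, i=6, swap(6,9) ⇒ 6 6 5 4 6 4 4 10 10 10 6 8
j=10: 6≤8, i=7, swap(7,10) ⇒ 6 6 5 4 6 4 4 6 10 10 10 8
swap(8,11) ⇒ 6 6 5 4 6 4 4 6 8 10 10 10; return 8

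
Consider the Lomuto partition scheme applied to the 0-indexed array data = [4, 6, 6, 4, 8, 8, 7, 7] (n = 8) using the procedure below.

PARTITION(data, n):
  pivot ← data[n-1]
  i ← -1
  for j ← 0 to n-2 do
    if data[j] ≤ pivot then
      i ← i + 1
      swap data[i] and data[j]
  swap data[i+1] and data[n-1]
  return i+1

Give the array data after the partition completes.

[4, 6, 6, 4, 7, 7, 8, 8]

pivot = data[7] = 7; i = -1
j=0: data[0]=4 ≤ 7 → i=0, swap data[0],data[0] (no change) → [4, 6, 6, 4, 8, 8, 7, 7]
j=1: data[1]=6 ≤ 7 → i=1, swap data[1],data[1] (no change) → [4, 6, 6, 4, 8, 8, 7, 7]
j=2: data[2]=6 ≤ 7 → i=2, swap data[2],data[2] (no change) → [4, 6, 6, 4, 8, 8, 7, 7]
j=3: data[3]=4 ≤ 7 → i=3, swap data[3],data[3] (no change) → [4, 6, 6, 4, 8, 8, 7, 7]
j=4: data[4]=8 > 7 → no swap
j=5: data[5]=8 > 7 → no swap
j=6: data[6]=7 ≤ 7 → i=4, swap data[4],data[6] → [4, 6, 6, 4, 7, 8, 8, 7]
final swap data[5],data[7] → [4, 6, 6, 4, 7, 7, 8, 8]; return 5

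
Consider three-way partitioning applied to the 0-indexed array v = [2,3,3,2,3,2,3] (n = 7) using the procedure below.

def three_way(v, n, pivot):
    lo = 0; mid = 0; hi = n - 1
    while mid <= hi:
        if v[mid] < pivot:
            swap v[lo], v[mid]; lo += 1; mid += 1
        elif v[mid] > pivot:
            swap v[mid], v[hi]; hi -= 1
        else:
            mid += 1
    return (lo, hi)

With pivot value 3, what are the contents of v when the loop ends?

pivot = 3; lo=0, mid=0, hi=6
v[mid]=2<3: swap v[0],v[0]; lo=1,mid=1 → [2,3,3,2,3,2,3]
v[mid]=3=3: mid=2
v[mid]=3=3: mid=3
v[mid]=2<3: swap v[1],v[3]; lo=2,mid=4 → [2,2,3,3,3,2,3]
v[mid]=3=3: mid=5
v[mid]=2<3: swap v[2],v[5]; lo=3,mid=6 → [2,2,2,3,3,3,3]
v[mid]=3=3: mid=7
end: lo=3, hi=6; v = [2,2,2,3,3,3,3]

[2,2,2,3,3,3,3]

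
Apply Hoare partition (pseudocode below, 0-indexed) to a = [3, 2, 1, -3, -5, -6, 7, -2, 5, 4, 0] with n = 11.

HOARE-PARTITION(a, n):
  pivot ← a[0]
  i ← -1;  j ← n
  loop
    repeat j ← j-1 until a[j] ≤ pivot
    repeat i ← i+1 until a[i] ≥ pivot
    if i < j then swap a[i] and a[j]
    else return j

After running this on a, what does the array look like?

pivot = a[0] = 3; i = -1, j = 11
j→10 (a[10]=0≤3), i→0 (a[0]=3≥3); i<j, swap → [0, 2, 1, -3, -5, -6, 7, -2, 5, 4, 3]
j→7 (a[7]=-2≤3), i→6 (a[6]=7≥3); i<j, swap → [0, 2, 1, -3, -5, -6, -2, 7, 5, 4, 3]
j→6, i→7; i≥j, return j=6. a = [0, 2, 1, -3, -5, -6, -2, 7, 5, 4, 3]

[0, 2, 1, -3, -5, -6, -2, 7, 5, 4, 3]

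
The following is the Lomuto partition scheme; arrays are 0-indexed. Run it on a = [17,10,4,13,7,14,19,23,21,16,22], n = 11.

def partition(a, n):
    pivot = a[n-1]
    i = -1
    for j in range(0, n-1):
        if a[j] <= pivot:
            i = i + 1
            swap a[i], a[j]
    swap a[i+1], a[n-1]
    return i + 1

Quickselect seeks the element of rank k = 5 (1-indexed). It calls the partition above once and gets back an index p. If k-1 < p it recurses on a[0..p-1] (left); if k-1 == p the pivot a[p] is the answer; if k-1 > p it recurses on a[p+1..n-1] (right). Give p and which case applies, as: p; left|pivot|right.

9; left

pivot = a[10] = 22; i = -1
j=0: a[0]=17 ≤ 22 → i=0, swap a[0],a[0] (no change) → [17,10,4,13,7,14,19,23,21,16,22]
j=1: a[1]=10 ≤ 22 → i=1, swap a[1],a[1] (no change) → [17,10,4,13,7,14,19,23,21,16,22]
j=2: a[2]=4 ≤ 22 → i=2, swap a[2],a[2] (no change) → [17,10,4,13,7,14,19,23,21,16,22]
j=3: a[3]=13 ≤ 22 → i=3, swap a[3],a[3] (no change) → [17,10,4,13,7,14,19,23,21,16,22]
j=4: a[4]=7 ≤ 22 → i=4, swap a[4],a[4] (no change) → [17,10,4,13,7,14,19,23,21,16,22]
j=5: a[5]=14 ≤ 22 → i=5, swap a[5],a[5] (no change) → [17,10,4,13,7,14,19,23,21,16,22]
j=6: a[6]=19 ≤ 22 → i=6, swap a[6],a[6] (no change) → [17,10,4,13,7,14,19,23,21,16,22]
j=7: a[7]=23 > 22 → no swap
j=8: a[8]=21 ≤ 22 → i=7, swap a[7],a[8] → [17,10,4,13,7,14,19,21,23,16,22]
j=9: a[9]=16 ≤ 22 → i=8, swap a[8],a[9] → [17,10,4,13,7,14,19,21,16,23,22]
final swap a[9],a[10] → [17,10,4,13,7,14,19,21,16,22,23]; return 9
p = 9; k-1 = 4 < 9 ⇒ left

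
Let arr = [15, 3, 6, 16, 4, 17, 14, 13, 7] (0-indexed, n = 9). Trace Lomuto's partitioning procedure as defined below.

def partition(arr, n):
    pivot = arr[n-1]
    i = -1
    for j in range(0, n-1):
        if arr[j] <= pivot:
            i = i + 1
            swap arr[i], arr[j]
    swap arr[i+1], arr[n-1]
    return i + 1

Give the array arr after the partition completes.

pivot = arr[8] = 7; i = -1
j=0: arr[0]=15 > 7 → no swap
j=1: arr[1]=3 ≤ 7 → i=0, swap arr[0],arr[1] → [3, 15, 6, 16, 4, 17, 14, 13, 7]
j=2: arr[2]=6 ≤ 7 → i=1, swap arr[1],arr[2] → [3, 6, 15, 16, 4, 17, 14, 13, 7]
j=3: arr[3]=16 > 7 → no swap
j=4: arr[4]=4 ≤ 7 → i=2, swap arr[2],arr[4] → [3, 6, 4, 16, 15, 17, 14, 13, 7]
j=5: arr[5]=17 > 7 → no swap
j=6: arr[6]=14 > 7 → no swap
j=7: arr[7]=13 > 7 → no swap
final swap arr[3],arr[8] → [3, 6, 4, 7, 15, 17, 14, 13, 16]; return 3

[3, 6, 4, 7, 15, 17, 14, 13, 16]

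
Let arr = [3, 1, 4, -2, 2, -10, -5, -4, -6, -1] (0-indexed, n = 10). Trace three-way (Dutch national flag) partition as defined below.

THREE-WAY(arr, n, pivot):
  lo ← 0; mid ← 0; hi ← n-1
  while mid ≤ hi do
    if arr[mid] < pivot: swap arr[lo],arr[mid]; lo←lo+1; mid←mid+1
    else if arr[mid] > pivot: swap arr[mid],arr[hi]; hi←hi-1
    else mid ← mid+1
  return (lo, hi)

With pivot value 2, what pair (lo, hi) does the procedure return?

(7, 7)

lo=0 mid=0 hi=9
3>2: swap(0,9), hi=8 ⇒ [-1, 1, 4, -2, 2, -10, -5, -4, -6, 3]
-1<2: swap(0,0), lo=1 mid=1 ⇒ [-1, 1, 4, -2, 2, -10, -5, -4, -6, 3]
1<2: swap(1,1), lo=2 mid=2 ⇒ [-1, 1, 4, -2, 2, -10, -5, -4, -6, 3]
4>2: swap(2,8), hi=7 ⇒ [-1, 1, -6, -2, 2, -10, -5, -4, 4, 3]
-6<2: swap(2,2), lo=3 mid=3 ⇒ [-1, 1, -6, -2, 2, -10, -5, -4, 4, 3]
-2<2: swap(3,3), lo=4 mid=4 ⇒ [-1, 1, -6, -2, 2, -10, -5, -4, 4, 3]
2=2: mid=5
-10<2: swap(4,5), lo=5 mid=6 ⇒ [-1, 1, -6, -2, -10, 2, -5, -4, 4, 3]
-5<2: swap(5,6), lo=6 mid=7 ⇒ [-1, 1, -6, -2, -10, -5, 2, -4, 4, 3]
-4<2: swap(6,7), lo=7 mid=8 ⇒ [-1, 1, -6, -2, -10, -5, -4, 2, 4, 3]
done. lo=7 hi=7; arr=[-1, 1, -6, -2, -10, -5, -4, 2, 4, 3]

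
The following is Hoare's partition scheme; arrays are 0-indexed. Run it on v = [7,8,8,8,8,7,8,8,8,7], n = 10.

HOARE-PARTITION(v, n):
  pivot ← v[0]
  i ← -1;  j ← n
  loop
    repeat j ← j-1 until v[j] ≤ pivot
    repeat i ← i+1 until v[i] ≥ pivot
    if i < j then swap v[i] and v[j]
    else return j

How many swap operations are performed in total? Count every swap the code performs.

2

pivot=7
j stops at 9 (7), i stops at 0 (7); swap ⇒ [7,8,8,8,8,7,8,8,8,7]
j stops at 5 (7), i stops at 1 (8); swap ⇒ [7,7,8,8,8,8,8,8,8,7]
j stops at 1, i stops at 2; i≥j ⇒ return 1. v=[7,7,8,8,8,8,8,8,8,7]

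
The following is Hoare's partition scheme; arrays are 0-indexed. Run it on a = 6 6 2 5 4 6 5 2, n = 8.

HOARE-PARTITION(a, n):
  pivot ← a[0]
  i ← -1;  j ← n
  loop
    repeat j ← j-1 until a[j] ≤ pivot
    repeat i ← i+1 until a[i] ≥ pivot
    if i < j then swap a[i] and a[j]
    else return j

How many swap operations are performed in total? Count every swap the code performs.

2

pivot = a[0] = 6; i = -1, j = 8
j→7 (a[7]=2≤6), i→0 (a[0]=6≥6); i<j, swap → 2 6 2 5 4 6 5 6
j→6 (a[6]=5≤6), i→1 (a[1]=6≥6); i<j, swap → 2 5 2 5 4 6 6 6
j→5, i→5; i≥j, return j=5. a = 2 5 2 5 4 6 6 6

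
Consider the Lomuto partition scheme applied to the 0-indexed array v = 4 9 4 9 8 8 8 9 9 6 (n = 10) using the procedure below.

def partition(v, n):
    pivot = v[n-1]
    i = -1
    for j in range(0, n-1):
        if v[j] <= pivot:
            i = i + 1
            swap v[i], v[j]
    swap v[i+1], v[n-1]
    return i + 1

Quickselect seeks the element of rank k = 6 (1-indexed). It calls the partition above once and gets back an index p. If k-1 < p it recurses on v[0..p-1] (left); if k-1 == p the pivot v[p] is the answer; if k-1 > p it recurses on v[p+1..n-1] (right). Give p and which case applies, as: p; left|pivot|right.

pivot=6, i=-1
j=0: 4≤6, i=0, swap(0,0) ⇒ 4 9 4 9 8 8 8 9 9 6
j=1: 9>6, skip
j=2: 4≤6, i=1, swap(1,2) ⇒ 4 4 9 9 8 8 8 9 9 6
j=3: 9>6, skip
j=4: 8>6, skip
j=5: 8>6, skip
j=6: 8>6, skip
j=7: 9>6, skip
j=8: 9>6, skip
swap(2,9) ⇒ 4 4 6 9 8 8 8 9 9 9; return 2
p = 2; k-1 = 5 > 2 ⇒ right

2; right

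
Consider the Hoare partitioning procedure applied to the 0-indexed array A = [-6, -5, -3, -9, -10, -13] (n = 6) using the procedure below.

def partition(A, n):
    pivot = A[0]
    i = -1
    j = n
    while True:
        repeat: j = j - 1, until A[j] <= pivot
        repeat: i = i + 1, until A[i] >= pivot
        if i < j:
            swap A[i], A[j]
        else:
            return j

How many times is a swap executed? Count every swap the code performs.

3

pivot=-6
j stops at 5 (-13), i stops at 0 (-6); swap ⇒ [-13, -5, -3, -9, -10, -6]
j stops at 4 (-10), i stops at 1 (-5); swap ⇒ [-13, -10, -3, -9, -5, -6]
j stops at 3 (-9), i stops at 2 (-3); swap ⇒ [-13, -10, -9, -3, -5, -6]
j stops at 2, i stops at 3; i≥j ⇒ return 2. A=[-13, -10, -9, -3, -5, -6]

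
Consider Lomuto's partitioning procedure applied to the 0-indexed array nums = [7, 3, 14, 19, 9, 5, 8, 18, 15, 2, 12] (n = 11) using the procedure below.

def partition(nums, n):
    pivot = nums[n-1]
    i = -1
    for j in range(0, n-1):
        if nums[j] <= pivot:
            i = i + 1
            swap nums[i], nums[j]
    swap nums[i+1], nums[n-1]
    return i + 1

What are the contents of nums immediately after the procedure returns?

[7, 3, 9, 5, 8, 2, 12, 18, 15, 19, 14]

pivot = nums[10] = 12; i = -1
j=0: nums[0]=7 ≤ 12 → i=0, swap nums[0],nums[0] (no change) → [7, 3, 14, 19, 9, 5, 8, 18, 15, 2, 12]
j=1: nums[1]=3 ≤ 12 → i=1, swap nums[1],nums[1] (no change) → [7, 3, 14, 19, 9, 5, 8, 18, 15, 2, 12]
j=2: nums[2]=14 > 12 → no swap
j=3: nums[3]=19 > 12 → no swap
j=4: nums[4]=9 ≤ 12 → i=2, swap nums[2],nums[4] → [7, 3, 9, 19, 14, 5, 8, 18, 15, 2, 12]
j=5: nums[5]=5 ≤ 12 → i=3, swap nums[3],nums[5] → [7, 3, 9, 5, 14, 19, 8, 18, 15, 2, 12]
j=6: nums[6]=8 ≤ 12 → i=4, swap nums[4],nums[6] → [7, 3, 9, 5, 8, 19, 14, 18, 15, 2, 12]
j=7: nums[7]=18 > 12 → no swap
j=8: nums[8]=15 > 12 → no swap
j=9: nums[9]=2 ≤ 12 → i=5, swap nums[5],nums[9] → [7, 3, 9, 5, 8, 2, 14, 18, 15, 19, 12]
final swap nums[6],nums[10] → [7, 3, 9, 5, 8, 2, 12, 18, 15, 19, 14]; return 6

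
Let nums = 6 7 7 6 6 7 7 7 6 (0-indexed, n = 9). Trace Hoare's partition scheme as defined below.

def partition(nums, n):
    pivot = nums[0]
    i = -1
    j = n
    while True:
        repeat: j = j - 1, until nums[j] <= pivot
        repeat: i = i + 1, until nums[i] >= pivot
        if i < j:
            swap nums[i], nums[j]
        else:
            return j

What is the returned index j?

2

pivot=6
j stops at 8 (6), i stops at 0 (6); swap ⇒ 6 7 7 6 6 7 7 7 6
j stops at 4 (6), i stops at 1 (7); swap ⇒ 6 6 7 6 7 7 7 7 6
j stops at 3 (6), i stops at 2 (7); swap ⇒ 6 6 6 7 7 7 7 7 6
j stops at 2, i stops at 3; i≥j ⇒ return 2. nums=6 6 6 7 7 7 7 7 6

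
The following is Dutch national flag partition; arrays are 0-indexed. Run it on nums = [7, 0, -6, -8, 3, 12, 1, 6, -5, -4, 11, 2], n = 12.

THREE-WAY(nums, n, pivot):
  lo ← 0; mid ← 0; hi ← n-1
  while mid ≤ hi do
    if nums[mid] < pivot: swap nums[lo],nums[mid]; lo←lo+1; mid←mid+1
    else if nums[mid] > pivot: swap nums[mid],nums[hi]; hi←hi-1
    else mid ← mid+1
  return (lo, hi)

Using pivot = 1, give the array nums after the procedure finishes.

[-4, 0, -6, -8, -5, 1, 6, 12, 3, 11, 2, 7]

lo=0 mid=0 hi=11
7>1: swap(0,11), hi=10 ⇒ [2, 0, -6, -8, 3, 12, 1, 6, -5, -4, 11, 7]
2>1: swap(0,10), hi=9 ⇒ [11, 0, -6, -8, 3, 12, 1, 6, -5, -4, 2, 7]
11>1: swap(0,9), hi=8 ⇒ [-4, 0, -6, -8, 3, 12, 1, 6, -5, 11, 2, 7]
-4<1: swap(0,0), lo=1 mid=1 ⇒ [-4, 0, -6, -8, 3, 12, 1, 6, -5, 11, 2, 7]
0<1: swap(1,1), lo=2 mid=2 ⇒ [-4, 0, -6, -8, 3, 12, 1, 6, -5, 11, 2, 7]
-6<1: swap(2,2), lo=3 mid=3 ⇒ [-4, 0, -6, -8, 3, 12, 1, 6, -5, 11, 2, 7]
-8<1: swap(3,3), lo=4 mid=4 ⇒ [-4, 0, -6, -8, 3, 12, 1, 6, -5, 11, 2, 7]
3>1: swap(4,8), hi=7 ⇒ [-4, 0, -6, -8, -5, 12, 1, 6, 3, 11, 2, 7]
-5<1: swap(4,4), lo=5 mid=5 ⇒ [-4, 0, -6, -8, -5, 12, 1, 6, 3, 11, 2, 7]
12>1: swap(5,7), hi=6 ⇒ [-4, 0, -6, -8, -5, 6, 1, 12, 3, 11, 2, 7]
6>1: swap(5,6), hi=5 ⇒ [-4, 0, -6, -8, -5, 1, 6, 12, 3, 11, 2, 7]
1=1: mid=6
done. lo=5 hi=5; nums=[-4, 0, -6, -8, -5, 1, 6, 12, 3, 11, 2, 7]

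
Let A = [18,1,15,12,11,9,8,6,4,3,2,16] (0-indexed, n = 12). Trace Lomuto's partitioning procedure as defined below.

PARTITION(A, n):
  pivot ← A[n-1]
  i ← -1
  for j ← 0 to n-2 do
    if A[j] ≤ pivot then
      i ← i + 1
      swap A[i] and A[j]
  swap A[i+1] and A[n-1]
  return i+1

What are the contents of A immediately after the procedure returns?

pivot=16, i=-1
j=0: 18>16, skip
j=1: 1≤16, i=0, swap(0,1) ⇒ [1,18,15,12,11,9,8,6,4,3,2,16]
j=2: 15≤16, i=1, swap(1,2) ⇒ [1,15,18,12,11,9,8,6,4,3,2,16]
j=3: 12≤16, i=2, swap(2,3) ⇒ [1,15,12,18,11,9,8,6,4,3,2,16]
j=4: 11≤16, i=3, swap(3,4) ⇒ [1,15,12,11,18,9,8,6,4,3,2,16]
j=5: 9≤16, i=4, swap(4,5) ⇒ [1,15,12,11,9,18,8,6,4,3,2,16]
j=6: 8≤16, i=5, swap(5,6) ⇒ [1,15,12,11,9,8,18,6,4,3,2,16]
j=7: 6≤16, i=6, swap(6,7) ⇒ [1,15,12,11,9,8,6,18,4,3,2,16]
j=8: 4≤16, i=7, swap(7,8) ⇒ [1,15,12,11,9,8,6,4,18,3,2,16]
j=9: 3≤16, i=8, swap(8,9) ⇒ [1,15,12,11,9,8,6,4,3,18,2,16]
j=10: 2≤16, i=9, swap(9,10) ⇒ [1,15,12,11,9,8,6,4,3,2,18,16]
swap(10,11) ⇒ [1,15,12,11,9,8,6,4,3,2,16,18]; return 10

[1,15,12,11,9,8,6,4,3,2,16,18]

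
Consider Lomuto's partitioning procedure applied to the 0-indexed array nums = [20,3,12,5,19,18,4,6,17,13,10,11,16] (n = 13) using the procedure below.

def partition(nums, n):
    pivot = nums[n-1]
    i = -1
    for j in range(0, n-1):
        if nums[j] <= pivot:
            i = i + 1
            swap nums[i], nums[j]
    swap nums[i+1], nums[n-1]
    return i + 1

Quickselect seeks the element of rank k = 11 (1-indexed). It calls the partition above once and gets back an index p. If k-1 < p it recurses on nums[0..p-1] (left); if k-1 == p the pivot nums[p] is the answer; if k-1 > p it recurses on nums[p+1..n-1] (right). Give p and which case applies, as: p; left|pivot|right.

8; right

pivot=16, i=-1
j=0: 20>16, skip
j=1: 3≤16, i=0, swap(0,1) ⇒ [3,20,12,5,19,18,4,6,17,13,10,11,16]
j=2: 12≤16, i=1, swap(1,2) ⇒ [3,12,20,5,19,18,4,6,17,13,10,11,16]
j=3: 5≤16, i=2, swap(2,3) ⇒ [3,12,5,20,19,18,4,6,17,13,10,11,16]
j=4: 19>16, skip
j=5: 18>16, skip
j=6: 4≤16, i=3, swap(3,6) ⇒ [3,12,5,4,19,18,20,6,17,13,10,11,16]
j=7: 6≤16, i=4, swap(4,7) ⇒ [3,12,5,4,6,18,20,19,17,13,10,11,16]
j=8: 17>16, skip
j=9: 13≤16, i=5, swap(5,9) ⇒ [3,12,5,4,6,13,20,19,17,18,10,11,16]
j=10: 10≤16, i=6, swap(6,10) ⇒ [3,12,5,4,6,13,10,19,17,18,20,11,16]
j=11: 11≤16, i=7, swap(7,11) ⇒ [3,12,5,4,6,13,10,11,17,18,20,19,16]
swap(8,12) ⇒ [3,12,5,4,6,13,10,11,16,18,20,19,17]; return 8
p = 8; k-1 = 10 > 8 ⇒ right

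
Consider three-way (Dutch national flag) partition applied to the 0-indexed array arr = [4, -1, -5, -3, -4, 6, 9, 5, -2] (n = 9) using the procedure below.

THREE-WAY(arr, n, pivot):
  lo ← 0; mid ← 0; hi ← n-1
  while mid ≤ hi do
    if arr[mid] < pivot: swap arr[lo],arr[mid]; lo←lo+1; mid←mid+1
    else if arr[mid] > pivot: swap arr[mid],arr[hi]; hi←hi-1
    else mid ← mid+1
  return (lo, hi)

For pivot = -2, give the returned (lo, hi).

(3, 3)

pivot = -2; lo=0, mid=0, hi=8
arr[mid]=4>-2: swap arr[0],arr[8]; hi=7 → [-2, -1, -5, -3, -4, 6, 9, 5, 4]
arr[mid]=-2=-2: mid=1
arr[mid]=-1>-2: swap arr[1],arr[7]; hi=6 → [-2, 5, -5, -3, -4, 6, 9, -1, 4]
arr[mid]=5>-2: swap arr[1],arr[6]; hi=5 → [-2, 9, -5, -3, -4, 6, 5, -1, 4]
arr[mid]=9>-2: swap arr[1],arr[5]; hi=4 → [-2, 6, -5, -3, -4, 9, 5, -1, 4]
arr[mid]=6>-2: swap arr[1],arr[4]; hi=3 → [-2, -4, -5, -3, 6, 9, 5, -1, 4]
arr[mid]=-4<-2: swap arr[0],arr[1]; lo=1,mid=2 → [-4, -2, -5, -3, 6, 9, 5, -1, 4]
arr[mid]=-5<-2: swap arr[1],arr[2]; lo=2,mid=3 → [-4, -5, -2, -3, 6, 9, 5, -1, 4]
arr[mid]=-3<-2: swap arr[2],arr[3]; lo=3,mid=4 → [-4, -5, -3, -2, 6, 9, 5, -1, 4]
end: lo=3, hi=3; arr = [-4, -5, -3, -2, 6, 9, 5, -1, 4]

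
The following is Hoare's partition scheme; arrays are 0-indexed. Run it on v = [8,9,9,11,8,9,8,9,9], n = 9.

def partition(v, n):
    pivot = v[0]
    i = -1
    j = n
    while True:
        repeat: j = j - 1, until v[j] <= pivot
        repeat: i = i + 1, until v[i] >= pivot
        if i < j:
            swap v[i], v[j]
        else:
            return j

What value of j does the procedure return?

1

pivot = v[0] = 8; i = -1, j = 9
j→6 (v[6]=8≤8), i→0 (v[0]=8≥8); i<j, swap → [8,9,9,11,8,9,8,9,9]
j→4 (v[4]=8≤8), i→1 (v[1]=9≥8); i<j, swap → [8,8,9,11,9,9,8,9,9]
j→1, i→2; i≥j, return j=1. v = [8,8,9,11,9,9,8,9,9]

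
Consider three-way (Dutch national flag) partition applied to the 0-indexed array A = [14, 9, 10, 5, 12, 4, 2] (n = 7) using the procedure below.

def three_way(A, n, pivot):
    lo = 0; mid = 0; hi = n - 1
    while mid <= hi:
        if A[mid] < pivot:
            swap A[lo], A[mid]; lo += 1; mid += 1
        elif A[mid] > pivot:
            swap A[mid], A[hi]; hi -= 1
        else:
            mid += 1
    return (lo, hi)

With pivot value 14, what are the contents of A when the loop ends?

pivot = 14; lo=0, mid=0, hi=6
A[mid]=14=14: mid=1
A[mid]=9<14: swap A[0],A[1]; lo=1,mid=2 → [9, 14, 10, 5, 12, 4, 2]
A[mid]=10<14: swap A[1],A[2]; lo=2,mid=3 → [9, 10, 14, 5, 12, 4, 2]
A[mid]=5<14: swap A[2],A[3]; lo=3,mid=4 → [9, 10, 5, 14, 12, 4, 2]
A[mid]=12<14: swap A[3],A[4]; lo=4,mid=5 → [9, 10, 5, 12, 14, 4, 2]
A[mid]=4<14: swap A[4],A[5]; lo=5,mid=6 → [9, 10, 5, 12, 4, 14, 2]
A[mid]=2<14: swap A[5],A[6]; lo=6,mid=7 → [9, 10, 5, 12, 4, 2, 14]
end: lo=6, hi=6; A = [9, 10, 5, 12, 4, 2, 14]

[9, 10, 5, 12, 4, 2, 14]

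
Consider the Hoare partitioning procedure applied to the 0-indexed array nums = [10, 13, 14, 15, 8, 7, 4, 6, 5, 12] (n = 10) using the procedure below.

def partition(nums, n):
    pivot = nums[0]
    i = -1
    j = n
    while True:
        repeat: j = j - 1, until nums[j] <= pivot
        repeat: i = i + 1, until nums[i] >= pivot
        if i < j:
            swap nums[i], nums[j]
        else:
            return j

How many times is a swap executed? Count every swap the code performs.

pivot = nums[0] = 10; i = -1, j = 10
j→8 (nums[8]=5≤10), i→0 (nums[0]=10≥10); i<j, swap → [5, 13, 14, 15, 8, 7, 4, 6, 10, 12]
j→7 (nums[7]=6≤10), i→1 (nums[1]=13≥10); i<j, swap → [5, 6, 14, 15, 8, 7, 4, 13, 10, 12]
j→6 (nums[6]=4≤10), i→2 (nums[2]=14≥10); i<j, swap → [5, 6, 4, 15, 8, 7, 14, 13, 10, 12]
j→5 (nums[5]=7≤10), i→3 (nums[3]=15≥10); i<j, swap → [5, 6, 4, 7, 8, 15, 14, 13, 10, 12]
j→4, i→5; i≥j, return j=4. nums = [5, 6, 4, 7, 8, 15, 14, 13, 10, 12]

4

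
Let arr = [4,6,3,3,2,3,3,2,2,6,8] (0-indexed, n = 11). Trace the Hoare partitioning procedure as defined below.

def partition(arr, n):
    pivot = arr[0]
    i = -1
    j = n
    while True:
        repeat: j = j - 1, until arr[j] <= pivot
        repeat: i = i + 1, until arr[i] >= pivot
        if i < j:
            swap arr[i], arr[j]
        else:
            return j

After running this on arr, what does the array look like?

[2,2,3,3,2,3,3,6,4,6,8]

pivot = arr[0] = 4; i = -1, j = 11
j→8 (arr[8]=2≤4), i→0 (arr[0]=4≥4); i<j, swap → [2,6,3,3,2,3,3,2,4,6,8]
j→7 (arr[7]=2≤4), i→1 (arr[1]=6≥4); i<j, swap → [2,2,3,3,2,3,3,6,4,6,8]
j→6, i→7; i≥j, return j=6. arr = [2,2,3,3,2,3,3,6,4,6,8]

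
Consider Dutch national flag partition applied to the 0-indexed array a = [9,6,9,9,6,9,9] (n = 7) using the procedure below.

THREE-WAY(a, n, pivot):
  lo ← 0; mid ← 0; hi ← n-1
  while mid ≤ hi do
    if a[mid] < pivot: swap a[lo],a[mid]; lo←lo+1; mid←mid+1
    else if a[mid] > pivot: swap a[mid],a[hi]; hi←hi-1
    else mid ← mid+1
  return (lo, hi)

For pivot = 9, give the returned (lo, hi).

(2, 6)

pivot = 9; lo=0, mid=0, hi=6
a[mid]=9=9: mid=1
a[mid]=6<9: swap a[0],a[1]; lo=1,mid=2 → [6,9,9,9,6,9,9]
a[mid]=9=9: mid=3
a[mid]=9=9: mid=4
a[mid]=6<9: swap a[1],a[4]; lo=2,mid=5 → [6,6,9,9,9,9,9]
a[mid]=9=9: mid=6
a[mid]=9=9: mid=7
end: lo=2, hi=6; a = [6,6,9,9,9,9,9]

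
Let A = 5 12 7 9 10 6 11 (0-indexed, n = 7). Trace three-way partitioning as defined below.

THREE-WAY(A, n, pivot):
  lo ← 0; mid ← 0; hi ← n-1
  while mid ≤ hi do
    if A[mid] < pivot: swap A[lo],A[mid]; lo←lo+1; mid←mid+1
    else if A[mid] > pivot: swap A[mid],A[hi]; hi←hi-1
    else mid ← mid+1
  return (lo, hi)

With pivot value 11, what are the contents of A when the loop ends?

pivot = 11; lo=0, mid=0, hi=6
A[mid]=5<11: swap A[0],A[0]; lo=1,mid=1 → 5 12 7 9 10 6 11
A[mid]=12>11: swap A[1],A[6]; hi=5 → 5 11 7 9 10 6 12
A[mid]=11=11: mid=2
A[mid]=7<11: swap A[1],A[2]; lo=2,mid=3 → 5 7 11 9 10 6 12
A[mid]=9<11: swap A[2],A[3]; lo=3,mid=4 → 5 7 9 11 10 6 12
A[mid]=10<11: swap A[3],A[4]; lo=4,mid=5 → 5 7 9 10 11 6 12
A[mid]=6<11: swap A[4],A[5]; lo=5,mid=6 → 5 7 9 10 6 11 12
end: lo=5, hi=5; A = 5 7 9 10 6 11 12

5 7 9 10 6 11 12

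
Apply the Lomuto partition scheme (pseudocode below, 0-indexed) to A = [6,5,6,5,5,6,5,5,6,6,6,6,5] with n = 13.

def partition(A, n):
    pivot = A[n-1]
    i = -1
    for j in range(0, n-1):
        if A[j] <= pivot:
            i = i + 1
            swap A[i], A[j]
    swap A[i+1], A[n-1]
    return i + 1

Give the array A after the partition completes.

pivot = A[12] = 5; i = -1
j=0: A[0]=6 > 5 → no swap
j=1: A[1]=5 ≤ 5 → i=0, swap A[0],A[1] → [5,6,6,5,5,6,5,5,6,6,6,6,5]
j=2: A[2]=6 > 5 → no swap
j=3: A[3]=5 ≤ 5 → i=1, swap A[1],A[3] → [5,5,6,6,5,6,5,5,6,6,6,6,5]
j=4: A[4]=5 ≤ 5 → i=2, swap A[2],A[4] → [5,5,5,6,6,6,5,5,6,6,6,6,5]
j=5: A[5]=6 > 5 → no swap
j=6: A[6]=5 ≤ 5 → i=3, swap A[3],A[6] → [5,5,5,5,6,6,6,5,6,6,6,6,5]
j=7: A[7]=5 ≤ 5 → i=4, swap A[4],A[7] → [5,5,5,5,5,6,6,6,6,6,6,6,5]
j=8: A[8]=6 > 5 → no swap
j=9: A[9]=6 > 5 → no swap
j=10: A[10]=6 > 5 → no swap
j=11: A[11]=6 > 5 → no swap
final swap A[5],A[12] → [5,5,5,5,5,5,6,6,6,6,6,6,6]; return 5

[5,5,5,5,5,5,6,6,6,6,6,6,6]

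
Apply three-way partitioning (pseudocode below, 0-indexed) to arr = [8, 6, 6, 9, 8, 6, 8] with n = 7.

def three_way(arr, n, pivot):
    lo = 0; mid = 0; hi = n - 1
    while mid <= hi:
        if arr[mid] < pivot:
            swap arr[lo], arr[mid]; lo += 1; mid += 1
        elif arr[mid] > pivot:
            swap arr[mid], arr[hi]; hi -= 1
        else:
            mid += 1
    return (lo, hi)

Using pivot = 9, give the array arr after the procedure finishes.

pivot = 9; lo=0, mid=0, hi=6
arr[mid]=8<9: swap arr[0],arr[0]; lo=1,mid=1 → [8, 6, 6, 9, 8, 6, 8]
arr[mid]=6<9: swap arr[1],arr[1]; lo=2,mid=2 → [8, 6, 6, 9, 8, 6, 8]
arr[mid]=6<9: swap arr[2],arr[2]; lo=3,mid=3 → [8, 6, 6, 9, 8, 6, 8]
arr[mid]=9=9: mid=4
arr[mid]=8<9: swap arr[3],arr[4]; lo=4,mid=5 → [8, 6, 6, 8, 9, 6, 8]
arr[mid]=6<9: swap arr[4],arr[5]; lo=5,mid=6 → [8, 6, 6, 8, 6, 9, 8]
arr[mid]=8<9: swap arr[5],arr[6]; lo=6,mid=7 → [8, 6, 6, 8, 6, 8, 9]
end: lo=6, hi=6; arr = [8, 6, 6, 8, 6, 8, 9]

[8, 6, 6, 8, 6, 8, 9]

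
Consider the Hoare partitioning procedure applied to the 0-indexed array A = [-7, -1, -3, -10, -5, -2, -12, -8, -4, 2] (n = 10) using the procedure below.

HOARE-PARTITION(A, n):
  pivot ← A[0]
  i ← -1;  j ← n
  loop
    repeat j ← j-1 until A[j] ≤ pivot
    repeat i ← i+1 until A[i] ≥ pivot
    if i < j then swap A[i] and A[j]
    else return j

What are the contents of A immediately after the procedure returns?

pivot=-7
j stops at 7 (-8), i stops at 0 (-7); swap ⇒ [-8, -1, -3, -10, -5, -2, -12, -7, -4, 2]
j stops at 6 (-12), i stops at 1 (-1); swap ⇒ [-8, -12, -3, -10, -5, -2, -1, -7, -4, 2]
j stops at 3 (-10), i stops at 2 (-3); swap ⇒ [-8, -12, -10, -3, -5, -2, -1, -7, -4, 2]
j stops at 2, i stops at 3; i≥j ⇒ return 2. A=[-8, -12, -10, -3, -5, -2, -1, -7, -4, 2]

[-8, -12, -10, -3, -5, -2, -1, -7, -4, 2]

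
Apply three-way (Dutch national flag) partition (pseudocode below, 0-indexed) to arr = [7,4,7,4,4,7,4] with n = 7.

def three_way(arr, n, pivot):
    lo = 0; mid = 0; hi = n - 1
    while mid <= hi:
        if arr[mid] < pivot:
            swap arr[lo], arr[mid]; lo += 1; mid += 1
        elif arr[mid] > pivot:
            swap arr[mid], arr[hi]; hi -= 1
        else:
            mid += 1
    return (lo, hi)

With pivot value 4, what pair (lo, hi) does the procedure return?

(0, 3)

lo=0 mid=0 hi=6
7>4: swap(0,6), hi=5 ⇒ [4,4,7,4,4,7,7]
4=4: mid=1
4=4: mid=2
7>4: swap(2,5), hi=4 ⇒ [4,4,7,4,4,7,7]
7>4: swap(2,4), hi=3 ⇒ [4,4,4,4,7,7,7]
4=4: mid=3
4=4: mid=4
done. lo=0 hi=3; arr=[4,4,4,4,7,7,7]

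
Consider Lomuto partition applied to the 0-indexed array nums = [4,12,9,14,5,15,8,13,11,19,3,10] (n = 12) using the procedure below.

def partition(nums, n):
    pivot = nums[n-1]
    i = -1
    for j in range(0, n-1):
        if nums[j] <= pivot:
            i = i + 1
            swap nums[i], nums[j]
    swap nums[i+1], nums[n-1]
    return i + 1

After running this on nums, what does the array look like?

[4,9,5,8,3,10,14,13,11,19,12,15]

pivot=10, i=-1
j=0: 4≤10, i=0, swap(0,0) ⇒ [4,12,9,14,5,15,8,13,11,19,3,10]
j=1: 12>10, skip
j=2: 9≤10, i=1, swap(1,2) ⇒ [4,9,12,14,5,15,8,13,11,19,3,10]
j=3: 14>10, skip
j=4: 5≤10, i=2, swap(2,4) ⇒ [4,9,5,14,12,15,8,13,11,19,3,10]
j=5: 15>10, skip
j=6: 8≤10, i=3, swap(3,6) ⇒ [4,9,5,8,12,15,14,13,11,19,3,10]
j=7: 13>10, skip
j=8: 11>10, skip
j=9: 19>10, skip
j=10: 3≤10, i=4, swap(4,10) ⇒ [4,9,5,8,3,15,14,13,11,19,12,10]
swap(5,11) ⇒ [4,9,5,8,3,10,14,13,11,19,12,15]; return 5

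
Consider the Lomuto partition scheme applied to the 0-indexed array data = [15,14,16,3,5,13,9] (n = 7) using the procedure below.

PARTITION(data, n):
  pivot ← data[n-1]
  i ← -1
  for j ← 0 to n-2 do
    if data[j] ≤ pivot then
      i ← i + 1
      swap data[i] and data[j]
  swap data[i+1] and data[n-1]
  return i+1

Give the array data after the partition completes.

[3,5,9,15,14,13,16]

pivot=9, i=-1
j=0: 15>9, skip
j=1: 14>9, skip
j=2: 16>9, skip
j=3: 3≤9, i=0, swap(0,3) ⇒ [3,14,16,15,5,13,9]
j=4: 5≤9, i=1, swap(1,4) ⇒ [3,5,16,15,14,13,9]
j=5: 13>9, skip
swap(2,6) ⇒ [3,5,9,15,14,13,16]; return 2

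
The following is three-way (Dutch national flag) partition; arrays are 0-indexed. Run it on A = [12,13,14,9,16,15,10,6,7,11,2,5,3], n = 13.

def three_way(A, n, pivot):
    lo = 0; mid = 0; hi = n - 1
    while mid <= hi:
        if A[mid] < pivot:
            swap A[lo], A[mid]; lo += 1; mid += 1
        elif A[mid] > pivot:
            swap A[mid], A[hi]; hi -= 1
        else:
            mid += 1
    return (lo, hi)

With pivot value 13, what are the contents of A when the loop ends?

pivot = 13; lo=0, mid=0, hi=12
A[mid]=12<13: swap A[0],A[0]; lo=1,mid=1 → [12,13,14,9,16,15,10,6,7,11,2,5,3]
A[mid]=13=13: mid=2
A[mid]=14>13: swap A[2],A[12]; hi=11 → [12,13,3,9,16,15,10,6,7,11,2,5,14]
A[mid]=3<13: swap A[1],A[2]; lo=2,mid=3 → [12,3,13,9,16,15,10,6,7,11,2,5,14]
A[mid]=9<13: swap A[2],A[3]; lo=3,mid=4 → [12,3,9,13,16,15,10,6,7,11,2,5,14]
A[mid]=16>13: swap A[4],A[11]; hi=10 → [12,3,9,13,5,15,10,6,7,11,2,16,14]
A[mid]=5<13: swap A[3],A[4]; lo=4,mid=5 → [12,3,9,5,13,15,10,6,7,11,2,16,14]
A[mid]=15>13: swap A[5],A[10]; hi=9 → [12,3,9,5,13,2,10,6,7,11,15,16,14]
A[mid]=2<13: swap A[4],A[5]; lo=5,mid=6 → [12,3,9,5,2,13,10,6,7,11,15,16,14]
A[mid]=10<13: swap A[5],A[6]; lo=6,mid=7 → [12,3,9,5,2,10,13,6,7,11,15,16,14]
A[mid]=6<13: swap A[6],A[7]; lo=7,mid=8 → [12,3,9,5,2,10,6,13,7,11,15,16,14]
A[mid]=7<13: swap A[7],A[8]; lo=8,mid=9 → [12,3,9,5,2,10,6,7,13,11,15,16,14]
A[mid]=11<13: swap A[8],A[9]; lo=9,mid=10 → [12,3,9,5,2,10,6,7,11,13,15,16,14]
end: lo=9, hi=9; A = [12,3,9,5,2,10,6,7,11,13,15,16,14]

[12,3,9,5,2,10,6,7,11,13,15,16,14]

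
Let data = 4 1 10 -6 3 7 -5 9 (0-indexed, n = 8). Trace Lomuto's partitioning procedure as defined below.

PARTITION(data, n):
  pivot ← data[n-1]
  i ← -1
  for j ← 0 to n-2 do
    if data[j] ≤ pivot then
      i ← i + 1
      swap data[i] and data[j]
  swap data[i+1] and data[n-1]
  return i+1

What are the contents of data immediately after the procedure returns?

4 1 -6 3 7 -5 9 10

pivot=9, i=-1
j=0: 4≤9, i=0, swap(0,0) ⇒ 4 1 10 -6 3 7 -5 9
j=1: 1≤9, i=1, swap(1,1) ⇒ 4 1 10 -6 3 7 -5 9
j=2: 10>9, skip
j=3: -6≤9, i=2, swap(2,3) ⇒ 4 1 -6 10 3 7 -5 9
j=4: 3≤9, i=3, swap(3,4) ⇒ 4 1 -6 3 10 7 -5 9
j=5: 7≤9, i=4, swap(4,5) ⇒ 4 1 -6 3 7 10 -5 9
j=6: -5≤9, i=5, swap(5,6) ⇒ 4 1 -6 3 7 -5 10 9
swap(6,7) ⇒ 4 1 -6 3 7 -5 9 10; return 6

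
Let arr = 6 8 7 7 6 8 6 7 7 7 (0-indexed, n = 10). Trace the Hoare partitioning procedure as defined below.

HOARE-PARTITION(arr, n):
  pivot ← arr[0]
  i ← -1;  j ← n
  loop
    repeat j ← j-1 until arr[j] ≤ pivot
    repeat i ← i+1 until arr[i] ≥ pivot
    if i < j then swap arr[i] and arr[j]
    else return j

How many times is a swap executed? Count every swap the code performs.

pivot=6
j stops at 6 (6), i stops at 0 (6); swap ⇒ 6 8 7 7 6 8 6 7 7 7
j stops at 4 (6), i stops at 1 (8); swap ⇒ 6 6 7 7 8 8 6 7 7 7
j stops at 1, i stops at 2; i≥j ⇒ return 1. arr=6 6 7 7 8 8 6 7 7 7

2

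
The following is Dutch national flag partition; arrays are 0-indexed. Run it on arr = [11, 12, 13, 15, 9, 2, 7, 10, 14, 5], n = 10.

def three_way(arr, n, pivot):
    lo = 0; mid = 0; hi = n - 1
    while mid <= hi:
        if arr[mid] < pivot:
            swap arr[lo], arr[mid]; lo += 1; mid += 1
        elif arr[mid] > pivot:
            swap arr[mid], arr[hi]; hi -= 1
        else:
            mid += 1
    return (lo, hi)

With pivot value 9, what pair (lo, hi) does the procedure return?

(3, 3)

lo=0 mid=0 hi=9
11>9: swap(0,9), hi=8 ⇒ [5, 12, 13, 15, 9, 2, 7, 10, 14, 11]
5<9: swap(0,0), lo=1 mid=1 ⇒ [5, 12, 13, 15, 9, 2, 7, 10, 14, 11]
12>9: swap(1,8), hi=7 ⇒ [5, 14, 13, 15, 9, 2, 7, 10, 12, 11]
14>9: swap(1,7), hi=6 ⇒ [5, 10, 13, 15, 9, 2, 7, 14, 12, 11]
10>9: swap(1,6), hi=5 ⇒ [5, 7, 13, 15, 9, 2, 10, 14, 12, 11]
7<9: swap(1,1), lo=2 mid=2 ⇒ [5, 7, 13, 15, 9, 2, 10, 14, 12, 11]
13>9: swap(2,5), hi=4 ⇒ [5, 7, 2, 15, 9, 13, 10, 14, 12, 11]
2<9: swap(2,2), lo=3 mid=3 ⇒ [5, 7, 2, 15, 9, 13, 10, 14, 12, 11]
15>9: swap(3,4), hi=3 ⇒ [5, 7, 2, 9, 15, 13, 10, 14, 12, 11]
9=9: mid=4
done. lo=3 hi=3; arr=[5, 7, 2, 9, 15, 13, 10, 14, 12, 11]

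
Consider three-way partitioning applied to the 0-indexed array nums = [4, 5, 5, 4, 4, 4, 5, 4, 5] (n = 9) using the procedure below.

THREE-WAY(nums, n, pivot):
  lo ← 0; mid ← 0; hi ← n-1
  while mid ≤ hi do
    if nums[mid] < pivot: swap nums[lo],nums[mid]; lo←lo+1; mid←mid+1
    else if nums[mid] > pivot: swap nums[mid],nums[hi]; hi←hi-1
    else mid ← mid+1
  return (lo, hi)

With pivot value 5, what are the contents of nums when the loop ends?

[4, 4, 4, 4, 4, 5, 5, 5, 5]

pivot = 5; lo=0, mid=0, hi=8
nums[mid]=4<5: swap nums[0],nums[0]; lo=1,mid=1 → [4, 5, 5, 4, 4, 4, 5, 4, 5]
nums[mid]=5=5: mid=2
nums[mid]=5=5: mid=3
nums[mid]=4<5: swap nums[1],nums[3]; lo=2,mid=4 → [4, 4, 5, 5, 4, 4, 5, 4, 5]
nums[mid]=4<5: swap nums[2],nums[4]; lo=3,mid=5 → [4, 4, 4, 5, 5, 4, 5, 4, 5]
nums[mid]=4<5: swap nums[3],nums[5]; lo=4,mid=6 → [4, 4, 4, 4, 5, 5, 5, 4, 5]
nums[mid]=5=5: mid=7
nums[mid]=4<5: swap nums[4],nums[7]; lo=5,mid=8 → [4, 4, 4, 4, 4, 5, 5, 5, 5]
nums[mid]=5=5: mid=9
end: lo=5, hi=8; nums = [4, 4, 4, 4, 4, 5, 5, 5, 5]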